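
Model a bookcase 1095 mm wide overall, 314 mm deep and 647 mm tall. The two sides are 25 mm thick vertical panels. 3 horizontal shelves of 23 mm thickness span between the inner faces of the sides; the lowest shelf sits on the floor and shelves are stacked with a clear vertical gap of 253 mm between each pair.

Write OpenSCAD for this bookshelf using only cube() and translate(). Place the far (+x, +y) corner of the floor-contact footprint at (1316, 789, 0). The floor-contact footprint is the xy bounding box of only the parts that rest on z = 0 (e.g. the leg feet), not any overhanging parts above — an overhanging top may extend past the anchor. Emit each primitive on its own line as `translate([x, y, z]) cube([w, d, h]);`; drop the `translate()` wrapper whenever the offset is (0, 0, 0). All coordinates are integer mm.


translate([221, 475, 0]) cube([25, 314, 647]);
translate([1291, 475, 0]) cube([25, 314, 647]);
translate([246, 475, 0]) cube([1045, 314, 23]);
translate([246, 475, 276]) cube([1045, 314, 23]);
translate([246, 475, 552]) cube([1045, 314, 23]);


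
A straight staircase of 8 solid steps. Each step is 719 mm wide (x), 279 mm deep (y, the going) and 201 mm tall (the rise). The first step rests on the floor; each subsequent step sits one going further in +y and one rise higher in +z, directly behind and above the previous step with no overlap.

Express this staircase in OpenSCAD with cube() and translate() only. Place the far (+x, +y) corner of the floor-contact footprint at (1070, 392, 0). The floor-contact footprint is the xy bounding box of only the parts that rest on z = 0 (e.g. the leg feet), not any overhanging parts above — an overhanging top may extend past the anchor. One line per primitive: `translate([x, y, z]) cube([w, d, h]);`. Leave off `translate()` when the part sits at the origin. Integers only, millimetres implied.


translate([351, 113, 0]) cube([719, 279, 201]);
translate([351, 392, 201]) cube([719, 279, 201]);
translate([351, 671, 402]) cube([719, 279, 201]);
translate([351, 950, 603]) cube([719, 279, 201]);
translate([351, 1229, 804]) cube([719, 279, 201]);
translate([351, 1508, 1005]) cube([719, 279, 201]);
translate([351, 1787, 1206]) cube([719, 279, 201]);
translate([351, 2066, 1407]) cube([719, 279, 201]);


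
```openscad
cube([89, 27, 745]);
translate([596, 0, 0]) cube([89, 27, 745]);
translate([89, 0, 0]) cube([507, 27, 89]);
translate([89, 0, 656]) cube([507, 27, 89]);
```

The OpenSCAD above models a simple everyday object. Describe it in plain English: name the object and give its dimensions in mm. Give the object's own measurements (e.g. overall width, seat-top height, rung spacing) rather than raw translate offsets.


A rectangular picture frame lying in the x–z plane (depth along y). The opening is 507 mm wide (x) by 567 mm tall (z), surrounded by a border 89 mm wide on all four sides. The frame is 27 mm deep and is made of two full-height vertical stiles with two horizontal rails fitted between them.


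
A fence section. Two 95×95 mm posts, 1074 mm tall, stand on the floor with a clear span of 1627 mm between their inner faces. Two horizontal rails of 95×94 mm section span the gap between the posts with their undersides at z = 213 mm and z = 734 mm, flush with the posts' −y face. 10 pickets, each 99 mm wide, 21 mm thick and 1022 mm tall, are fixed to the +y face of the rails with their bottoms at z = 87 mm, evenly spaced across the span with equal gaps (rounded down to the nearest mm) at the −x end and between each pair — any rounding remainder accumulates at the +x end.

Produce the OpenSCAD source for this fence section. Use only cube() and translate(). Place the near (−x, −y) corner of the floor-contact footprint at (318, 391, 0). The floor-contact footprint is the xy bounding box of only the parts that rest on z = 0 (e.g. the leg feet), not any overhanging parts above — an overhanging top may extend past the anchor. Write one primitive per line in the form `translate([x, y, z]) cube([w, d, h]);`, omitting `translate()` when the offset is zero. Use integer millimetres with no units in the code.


translate([318, 391, 0]) cube([95, 95, 1074]);
translate([2040, 391, 0]) cube([95, 95, 1074]);
translate([413, 391, 213]) cube([1627, 95, 94]);
translate([413, 391, 734]) cube([1627, 95, 94]);
translate([470, 486, 87]) cube([99, 21, 1022]);
translate([626, 486, 87]) cube([99, 21, 1022]);
translate([782, 486, 87]) cube([99, 21, 1022]);
translate([938, 486, 87]) cube([99, 21, 1022]);
translate([1094, 486, 87]) cube([99, 21, 1022]);
translate([1250, 486, 87]) cube([99, 21, 1022]);
translate([1406, 486, 87]) cube([99, 21, 1022]);
translate([1562, 486, 87]) cube([99, 21, 1022]);
translate([1718, 486, 87]) cube([99, 21, 1022]);
translate([1874, 486, 87]) cube([99, 21, 1022]);


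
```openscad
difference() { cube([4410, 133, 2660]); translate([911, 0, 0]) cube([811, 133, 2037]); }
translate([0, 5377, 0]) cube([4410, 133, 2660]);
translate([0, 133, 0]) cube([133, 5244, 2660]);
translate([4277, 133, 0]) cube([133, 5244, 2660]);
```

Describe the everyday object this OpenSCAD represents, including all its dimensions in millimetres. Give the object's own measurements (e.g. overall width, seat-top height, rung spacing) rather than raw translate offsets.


A single room: four walls, each 2660 mm tall and 133 mm thick, enclosing an outside footprint 4410×5510 mm (x × y), no floor or roof. The front and back walls (−y and +y sides) run the full x-width; the side walls fit between their inner faces. A door opening 811 mm wide and 2037 mm tall is cut through the front wall from the floor up, its −x edge 911 mm from the wall's −x end.


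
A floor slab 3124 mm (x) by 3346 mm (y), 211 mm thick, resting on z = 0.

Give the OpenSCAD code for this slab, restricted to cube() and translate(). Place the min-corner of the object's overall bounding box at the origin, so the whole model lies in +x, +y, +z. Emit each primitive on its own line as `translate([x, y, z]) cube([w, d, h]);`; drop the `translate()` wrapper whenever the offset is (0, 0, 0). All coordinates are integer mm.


cube([3124, 3346, 211]);


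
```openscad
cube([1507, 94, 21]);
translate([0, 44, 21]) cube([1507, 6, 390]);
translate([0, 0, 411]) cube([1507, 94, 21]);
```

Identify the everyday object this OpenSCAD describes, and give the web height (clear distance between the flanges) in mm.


An I-beam. The web height is 390 mm.

Two wide flanges with a thin centred web — an I-beam. Overall 432 mm minus two 21 mm flanges gives a web of 432 − 2·21 = 390 mm.


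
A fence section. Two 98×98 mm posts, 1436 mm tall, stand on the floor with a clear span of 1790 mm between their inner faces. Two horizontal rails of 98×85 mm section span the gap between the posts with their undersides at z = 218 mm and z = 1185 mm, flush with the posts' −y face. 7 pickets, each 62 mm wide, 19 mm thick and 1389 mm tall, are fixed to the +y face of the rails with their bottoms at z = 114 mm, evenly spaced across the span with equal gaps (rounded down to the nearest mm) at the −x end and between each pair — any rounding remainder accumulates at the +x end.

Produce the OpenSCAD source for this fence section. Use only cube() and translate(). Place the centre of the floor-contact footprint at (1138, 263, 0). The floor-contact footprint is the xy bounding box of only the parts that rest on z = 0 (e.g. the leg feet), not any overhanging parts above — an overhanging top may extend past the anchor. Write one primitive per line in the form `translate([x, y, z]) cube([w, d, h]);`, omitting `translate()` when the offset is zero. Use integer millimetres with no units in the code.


translate([145, 214, 0]) cube([98, 98, 1436]);
translate([2033, 214, 0]) cube([98, 98, 1436]);
translate([243, 214, 218]) cube([1790, 98, 85]);
translate([243, 214, 1185]) cube([1790, 98, 85]);
translate([412, 312, 114]) cube([62, 19, 1389]);
translate([643, 312, 114]) cube([62, 19, 1389]);
translate([874, 312, 114]) cube([62, 19, 1389]);
translate([1105, 312, 114]) cube([62, 19, 1389]);
translate([1336, 312, 114]) cube([62, 19, 1389]);
translate([1567, 312, 114]) cube([62, 19, 1389]);
translate([1798, 312, 114]) cube([62, 19, 1389]);


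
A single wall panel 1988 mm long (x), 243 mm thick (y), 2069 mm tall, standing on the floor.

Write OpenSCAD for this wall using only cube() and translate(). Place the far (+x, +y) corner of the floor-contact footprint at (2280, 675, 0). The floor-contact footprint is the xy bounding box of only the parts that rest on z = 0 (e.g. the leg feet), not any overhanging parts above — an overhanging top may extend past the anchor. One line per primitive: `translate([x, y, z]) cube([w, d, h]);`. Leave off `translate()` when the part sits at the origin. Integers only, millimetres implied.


translate([292, 432, 0]) cube([1988, 243, 2069]);


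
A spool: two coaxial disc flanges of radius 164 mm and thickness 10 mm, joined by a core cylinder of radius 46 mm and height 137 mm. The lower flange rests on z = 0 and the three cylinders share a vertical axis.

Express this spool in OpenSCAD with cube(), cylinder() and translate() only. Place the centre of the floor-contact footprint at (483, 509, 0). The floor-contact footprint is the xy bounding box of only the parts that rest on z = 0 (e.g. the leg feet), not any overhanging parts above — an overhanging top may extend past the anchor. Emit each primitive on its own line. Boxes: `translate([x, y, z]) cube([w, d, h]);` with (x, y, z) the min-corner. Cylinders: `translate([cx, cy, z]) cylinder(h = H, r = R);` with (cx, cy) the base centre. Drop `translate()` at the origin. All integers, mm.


translate([483, 509, 0]) cylinder(h = 10, r = 164);
translate([483, 509, 10]) cylinder(h = 137, r = 46);
translate([483, 509, 147]) cylinder(h = 10, r = 164);


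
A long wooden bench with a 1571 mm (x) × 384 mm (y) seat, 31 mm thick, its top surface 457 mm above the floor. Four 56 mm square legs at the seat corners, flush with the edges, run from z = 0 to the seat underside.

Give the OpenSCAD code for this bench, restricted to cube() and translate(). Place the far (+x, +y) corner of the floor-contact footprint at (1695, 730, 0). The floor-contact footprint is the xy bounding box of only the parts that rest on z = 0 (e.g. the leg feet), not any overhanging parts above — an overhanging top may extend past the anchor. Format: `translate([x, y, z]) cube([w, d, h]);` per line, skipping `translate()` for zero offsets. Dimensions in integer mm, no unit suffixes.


translate([124, 346, 426]) cube([1571, 384, 31]);
translate([124, 346, 0]) cube([56, 56, 426]);
translate([124, 674, 0]) cube([56, 56, 426]);
translate([1639, 346, 0]) cube([56, 56, 426]);
translate([1639, 674, 0]) cube([56, 56, 426]);


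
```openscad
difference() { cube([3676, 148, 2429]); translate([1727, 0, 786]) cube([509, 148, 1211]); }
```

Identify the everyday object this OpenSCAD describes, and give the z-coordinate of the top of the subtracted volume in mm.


A wall with a window opening. The window head height is 1997 mm.

A wall with a rectangular opening subtracted — a window. Sill at z = 786, opening 1211 mm tall, so the head is at 786 + 1211 = 1997 mm.


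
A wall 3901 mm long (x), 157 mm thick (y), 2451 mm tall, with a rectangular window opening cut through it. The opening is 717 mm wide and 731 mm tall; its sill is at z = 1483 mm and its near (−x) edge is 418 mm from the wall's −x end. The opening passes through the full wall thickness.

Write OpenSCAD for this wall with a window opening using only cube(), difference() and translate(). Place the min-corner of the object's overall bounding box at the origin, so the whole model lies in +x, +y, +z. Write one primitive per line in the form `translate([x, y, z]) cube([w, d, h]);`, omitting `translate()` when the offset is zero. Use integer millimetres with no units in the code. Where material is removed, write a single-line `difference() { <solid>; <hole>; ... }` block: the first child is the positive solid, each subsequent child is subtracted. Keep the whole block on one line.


difference() { cube([3901, 157, 2451]); translate([418, 0, 1483]) cube([717, 157, 731]); }


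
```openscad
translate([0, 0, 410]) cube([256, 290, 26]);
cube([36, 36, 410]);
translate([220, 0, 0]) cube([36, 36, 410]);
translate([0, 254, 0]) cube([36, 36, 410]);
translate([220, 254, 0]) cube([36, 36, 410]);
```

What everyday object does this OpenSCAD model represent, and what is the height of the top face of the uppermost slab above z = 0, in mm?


A stool. The seat height is 436 mm.

A 256×290×26 slab at z = 410 on four corner posts — a stool. The seat top is 410 + 26 = 436 mm.


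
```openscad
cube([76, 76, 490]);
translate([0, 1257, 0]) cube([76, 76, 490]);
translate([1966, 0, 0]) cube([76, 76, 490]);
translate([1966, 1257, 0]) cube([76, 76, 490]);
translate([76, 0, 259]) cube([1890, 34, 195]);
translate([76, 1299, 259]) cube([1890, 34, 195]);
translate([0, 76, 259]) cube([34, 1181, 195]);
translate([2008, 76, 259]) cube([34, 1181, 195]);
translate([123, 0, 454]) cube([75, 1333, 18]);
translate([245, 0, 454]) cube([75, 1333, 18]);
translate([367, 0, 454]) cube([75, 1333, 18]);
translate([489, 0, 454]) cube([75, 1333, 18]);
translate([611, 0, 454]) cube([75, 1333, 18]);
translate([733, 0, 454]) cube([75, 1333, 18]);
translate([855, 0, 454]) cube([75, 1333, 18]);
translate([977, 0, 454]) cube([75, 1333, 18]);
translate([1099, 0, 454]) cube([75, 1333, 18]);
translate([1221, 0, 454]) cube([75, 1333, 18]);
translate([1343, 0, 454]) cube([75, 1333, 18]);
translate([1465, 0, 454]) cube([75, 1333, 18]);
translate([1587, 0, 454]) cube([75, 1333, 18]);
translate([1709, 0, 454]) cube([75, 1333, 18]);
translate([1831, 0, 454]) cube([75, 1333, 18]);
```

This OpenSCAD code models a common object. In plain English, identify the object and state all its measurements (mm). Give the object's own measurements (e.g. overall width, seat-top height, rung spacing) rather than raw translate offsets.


A bed frame 2042 mm long (x) by 1333 mm wide (y). Four 76×76 mm corner posts, 490 mm tall, at the corners of the footprint. Four rails of 34 mm thickness and 195 mm height run between adjacent posts with their undersides at z = 259 mm, their outer faces flush with the outside of the frame (the two x-running rails run between the posts' inner faces; the two y-running rails run between the posts' inner faces). 15 slats, each 75 mm wide (x) and 18 mm thick, lie across the top of the two x-running rails, running the full 1333 mm width of the frame in y; along x they sit between the end posts with a 47 mm gap after the −x posts and between neighbouring slats, leaving 60 mm before the +x posts.


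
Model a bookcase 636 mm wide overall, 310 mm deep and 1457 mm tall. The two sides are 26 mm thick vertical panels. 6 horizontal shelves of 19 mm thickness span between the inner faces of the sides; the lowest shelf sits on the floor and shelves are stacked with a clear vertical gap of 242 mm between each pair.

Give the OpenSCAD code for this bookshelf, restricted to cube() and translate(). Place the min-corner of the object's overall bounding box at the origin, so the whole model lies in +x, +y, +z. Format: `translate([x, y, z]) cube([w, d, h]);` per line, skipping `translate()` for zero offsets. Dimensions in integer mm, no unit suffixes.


cube([26, 310, 1457]);
translate([610, 0, 0]) cube([26, 310, 1457]);
translate([26, 0, 0]) cube([584, 310, 19]);
translate([26, 0, 261]) cube([584, 310, 19]);
translate([26, 0, 522]) cube([584, 310, 19]);
translate([26, 0, 783]) cube([584, 310, 19]);
translate([26, 0, 1044]) cube([584, 310, 19]);
translate([26, 0, 1305]) cube([584, 310, 19]);


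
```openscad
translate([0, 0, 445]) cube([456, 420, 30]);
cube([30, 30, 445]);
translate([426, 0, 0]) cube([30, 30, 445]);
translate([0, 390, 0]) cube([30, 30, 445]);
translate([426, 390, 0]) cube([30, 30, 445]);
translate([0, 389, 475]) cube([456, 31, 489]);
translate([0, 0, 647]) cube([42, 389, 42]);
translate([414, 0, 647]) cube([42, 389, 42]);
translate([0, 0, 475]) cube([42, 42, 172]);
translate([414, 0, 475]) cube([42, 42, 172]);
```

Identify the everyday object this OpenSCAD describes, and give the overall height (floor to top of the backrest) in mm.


A chair. The overall height is 964 mm.

A slab on four corner posts with a tall panel at the back — a chair. The seat slab sits at z = 445 with thickness 30, and the 489 mm backrest starts at the seat top, so the overall height is 445 + 30 + 489 = 964 mm.


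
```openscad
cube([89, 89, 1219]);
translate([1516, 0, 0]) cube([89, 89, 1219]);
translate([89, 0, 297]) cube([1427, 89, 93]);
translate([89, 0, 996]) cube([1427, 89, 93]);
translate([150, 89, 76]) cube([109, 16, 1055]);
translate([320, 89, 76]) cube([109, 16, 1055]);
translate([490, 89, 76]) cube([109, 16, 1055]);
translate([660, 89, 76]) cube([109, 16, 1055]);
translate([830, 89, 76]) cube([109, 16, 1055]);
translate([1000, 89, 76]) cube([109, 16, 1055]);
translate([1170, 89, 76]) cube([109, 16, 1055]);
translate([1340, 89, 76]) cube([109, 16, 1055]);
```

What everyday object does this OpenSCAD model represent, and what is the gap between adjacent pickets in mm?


A fence section. The picket gap is 61 mm.

Two posts, two rails, 8 pickets — a fence section. Span 1427 mm holds 8 pickets of 109 mm with 9 equal gaps: ⌊(1427 − 8·109) / 9⌋ = 61 mm.


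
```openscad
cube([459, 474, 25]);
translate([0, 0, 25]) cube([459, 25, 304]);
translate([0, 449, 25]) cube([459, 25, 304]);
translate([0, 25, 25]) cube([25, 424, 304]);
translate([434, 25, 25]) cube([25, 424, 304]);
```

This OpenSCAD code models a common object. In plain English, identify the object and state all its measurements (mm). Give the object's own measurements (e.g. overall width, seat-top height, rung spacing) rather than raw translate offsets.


An open-topped rectangular box: outside dimensions 459×474×329 mm, with a uniform wall and base thickness of 25 mm. The base is a full 459×474 slab on the floor; four walls sit on top of the base. The front and back walls (the −y and +y sides) span the full width; the two side walls fit between them.


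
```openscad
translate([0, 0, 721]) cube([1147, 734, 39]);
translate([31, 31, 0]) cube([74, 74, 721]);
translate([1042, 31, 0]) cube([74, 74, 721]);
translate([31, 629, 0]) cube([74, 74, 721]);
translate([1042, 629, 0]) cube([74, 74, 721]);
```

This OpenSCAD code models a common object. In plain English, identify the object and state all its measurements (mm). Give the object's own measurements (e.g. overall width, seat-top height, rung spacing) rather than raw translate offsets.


A rectangular dining table. The top is 1147×734×39 mm with its upper surface at z = 760 mm. It stands on four 74×74 mm square legs, each inset 31 mm from the nearest pair of top edges, running from the floor to the underside of the top.


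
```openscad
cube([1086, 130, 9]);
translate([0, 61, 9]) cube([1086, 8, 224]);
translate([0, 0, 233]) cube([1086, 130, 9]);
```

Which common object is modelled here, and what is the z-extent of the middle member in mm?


An I-beam. The web height is 224 mm.

Two wide flanges with a thin centred web — an I-beam. Overall 242 mm minus two 9 mm flanges gives a web of 242 − 2·9 = 224 mm.


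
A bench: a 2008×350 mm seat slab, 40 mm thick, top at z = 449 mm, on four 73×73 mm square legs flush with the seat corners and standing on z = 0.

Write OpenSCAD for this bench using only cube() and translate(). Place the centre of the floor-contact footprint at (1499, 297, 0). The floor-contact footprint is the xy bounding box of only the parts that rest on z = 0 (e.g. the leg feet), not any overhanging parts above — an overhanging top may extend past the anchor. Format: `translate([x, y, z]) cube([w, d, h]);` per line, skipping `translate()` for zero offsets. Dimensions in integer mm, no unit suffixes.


// leg_h = 449 − 40 = 409
translate([495, 122, 409]) cube([2008, 350, 40]);
translate([495, 122, 0]) cube([73, 73, 409]);
translate([495, 399, 0]) cube([73, 73, 409]);
translate([2430, 122, 0]) cube([73, 73, 409]);
translate([2430, 399, 0]) cube([73, 73, 409]);


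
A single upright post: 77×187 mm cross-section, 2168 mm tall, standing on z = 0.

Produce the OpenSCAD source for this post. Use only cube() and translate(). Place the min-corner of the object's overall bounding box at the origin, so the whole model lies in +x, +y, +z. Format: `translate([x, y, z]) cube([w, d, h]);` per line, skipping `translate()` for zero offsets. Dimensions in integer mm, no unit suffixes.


cube([77, 187, 2168]);


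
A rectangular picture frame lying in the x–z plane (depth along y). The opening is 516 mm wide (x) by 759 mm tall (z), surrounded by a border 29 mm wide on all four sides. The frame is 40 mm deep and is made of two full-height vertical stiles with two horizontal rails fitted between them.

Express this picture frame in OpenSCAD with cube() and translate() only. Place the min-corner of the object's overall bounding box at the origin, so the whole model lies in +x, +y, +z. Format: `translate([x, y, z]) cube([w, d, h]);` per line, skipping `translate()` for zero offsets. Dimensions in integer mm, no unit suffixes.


cube([29, 40, 817]);
translate([545, 0, 0]) cube([29, 40, 817]);
translate([29, 0, 0]) cube([516, 40, 29]);
translate([29, 0, 788]) cube([516, 40, 29]);


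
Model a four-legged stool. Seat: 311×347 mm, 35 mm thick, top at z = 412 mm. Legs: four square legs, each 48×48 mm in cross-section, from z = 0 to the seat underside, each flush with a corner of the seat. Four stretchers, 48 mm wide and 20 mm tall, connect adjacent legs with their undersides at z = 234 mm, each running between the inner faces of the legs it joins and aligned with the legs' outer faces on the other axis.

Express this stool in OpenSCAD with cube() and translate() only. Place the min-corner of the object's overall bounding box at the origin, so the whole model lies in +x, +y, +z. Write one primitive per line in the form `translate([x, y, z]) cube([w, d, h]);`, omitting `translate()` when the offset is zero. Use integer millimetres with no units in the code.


// leg_h = 412 - 35 = 377
// stretcher span = 311 - 2*48 = 215
translate([0, 0, 377]) cube([311, 347, 35]);
cube([48, 48, 377]);
translate([263, 0, 0]) cube([48, 48, 377]);
translate([0, 299, 0]) cube([48, 48, 377]);
translate([263, 299, 0]) cube([48, 48, 377]);
translate([48, 0, 234]) cube([215, 48, 20]);
translate([48, 299, 234]) cube([215, 48, 20]);
translate([0, 48, 234]) cube([48, 251, 20]);
translate([263, 48, 234]) cube([48, 251, 20]);


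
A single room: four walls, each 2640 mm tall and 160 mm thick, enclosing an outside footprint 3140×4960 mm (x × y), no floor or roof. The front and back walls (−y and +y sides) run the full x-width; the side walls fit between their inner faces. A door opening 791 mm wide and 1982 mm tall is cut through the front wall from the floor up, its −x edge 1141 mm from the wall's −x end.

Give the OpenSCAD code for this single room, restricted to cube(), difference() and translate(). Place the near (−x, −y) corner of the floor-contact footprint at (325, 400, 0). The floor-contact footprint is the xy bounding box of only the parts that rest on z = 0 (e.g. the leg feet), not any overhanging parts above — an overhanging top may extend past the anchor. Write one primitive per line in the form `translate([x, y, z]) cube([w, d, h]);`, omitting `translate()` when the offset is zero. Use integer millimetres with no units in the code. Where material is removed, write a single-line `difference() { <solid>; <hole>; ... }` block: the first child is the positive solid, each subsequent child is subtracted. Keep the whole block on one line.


difference() { translate([325, 400, 0]) cube([3140, 160, 2640]); translate([1466, 400, 0]) cube([791, 160, 1982]); }
translate([325, 5200, 0]) cube([3140, 160, 2640]);
translate([325, 560, 0]) cube([160, 4640, 2640]);
translate([3305, 560, 0]) cube([160, 4640, 2640]);


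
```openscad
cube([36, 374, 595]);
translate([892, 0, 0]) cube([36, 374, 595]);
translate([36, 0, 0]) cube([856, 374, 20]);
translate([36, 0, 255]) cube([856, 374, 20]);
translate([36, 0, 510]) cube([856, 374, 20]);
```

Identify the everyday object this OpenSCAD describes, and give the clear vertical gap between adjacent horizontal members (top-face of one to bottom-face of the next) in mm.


A bookshelf. The clear shelf gap is 235 mm.

Two tall side panels with 3 horizontal boards between them — a bookshelf. The first two shelf undersides are at z = 0 and z = 255; with shelf thickness 20, the clear gap is 255 − 0 − 20 = 235 mm.


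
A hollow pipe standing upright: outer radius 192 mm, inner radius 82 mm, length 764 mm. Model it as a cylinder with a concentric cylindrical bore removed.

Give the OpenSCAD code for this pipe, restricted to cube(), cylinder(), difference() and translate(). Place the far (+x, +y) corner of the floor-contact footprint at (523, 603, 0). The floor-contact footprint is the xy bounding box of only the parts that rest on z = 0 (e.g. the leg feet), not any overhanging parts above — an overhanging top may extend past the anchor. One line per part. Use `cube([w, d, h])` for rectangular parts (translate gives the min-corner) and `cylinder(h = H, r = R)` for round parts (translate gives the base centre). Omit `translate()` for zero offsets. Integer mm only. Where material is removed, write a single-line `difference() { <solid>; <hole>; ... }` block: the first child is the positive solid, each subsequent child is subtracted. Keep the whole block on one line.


difference() { translate([331, 411, 0]) cylinder(h = 764, r = 192); translate([331, 411, 0]) cylinder(h = 764, r = 82); }


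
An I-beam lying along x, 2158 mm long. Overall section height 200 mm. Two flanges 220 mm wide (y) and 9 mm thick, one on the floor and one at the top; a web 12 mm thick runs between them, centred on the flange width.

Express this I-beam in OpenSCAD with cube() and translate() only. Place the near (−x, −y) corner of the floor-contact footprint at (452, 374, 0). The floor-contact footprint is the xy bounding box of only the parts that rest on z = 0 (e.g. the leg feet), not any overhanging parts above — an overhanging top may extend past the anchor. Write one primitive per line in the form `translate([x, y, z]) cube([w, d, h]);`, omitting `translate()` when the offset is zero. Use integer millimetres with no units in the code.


translate([452, 374, 0]) cube([2158, 220, 9]);
translate([452, 478, 9]) cube([2158, 12, 182]);
translate([452, 374, 191]) cube([2158, 220, 9]);


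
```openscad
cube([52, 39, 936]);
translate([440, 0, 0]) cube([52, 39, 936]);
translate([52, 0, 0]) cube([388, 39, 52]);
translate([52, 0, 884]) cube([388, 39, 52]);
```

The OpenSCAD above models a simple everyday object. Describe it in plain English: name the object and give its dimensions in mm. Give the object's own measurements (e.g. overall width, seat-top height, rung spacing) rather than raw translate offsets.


A rectangular picture frame lying in the x–z plane (depth along y). The opening is 388 mm wide (x) by 832 mm tall (z), surrounded by a border 52 mm wide on all four sides. The frame is 39 mm deep and is made of two full-height vertical stiles with two horizontal rails fitted between them.


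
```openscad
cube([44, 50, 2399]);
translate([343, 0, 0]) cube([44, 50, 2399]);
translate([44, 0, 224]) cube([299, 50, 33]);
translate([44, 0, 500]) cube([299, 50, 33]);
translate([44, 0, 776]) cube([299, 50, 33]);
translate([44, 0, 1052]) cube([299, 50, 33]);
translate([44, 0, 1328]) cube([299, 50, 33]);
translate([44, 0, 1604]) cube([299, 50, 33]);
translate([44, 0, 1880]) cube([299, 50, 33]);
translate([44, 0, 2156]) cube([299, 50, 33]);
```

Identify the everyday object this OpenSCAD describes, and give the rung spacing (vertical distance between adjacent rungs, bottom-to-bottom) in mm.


A ladder. The rung spacing is 276 mm.

Two tall 44×50 posts with 8 short bars between them — a ladder. Adjacent rungs sit at z = 224 and z = 500, so the spacing is 500 − 224 = 276 mm.


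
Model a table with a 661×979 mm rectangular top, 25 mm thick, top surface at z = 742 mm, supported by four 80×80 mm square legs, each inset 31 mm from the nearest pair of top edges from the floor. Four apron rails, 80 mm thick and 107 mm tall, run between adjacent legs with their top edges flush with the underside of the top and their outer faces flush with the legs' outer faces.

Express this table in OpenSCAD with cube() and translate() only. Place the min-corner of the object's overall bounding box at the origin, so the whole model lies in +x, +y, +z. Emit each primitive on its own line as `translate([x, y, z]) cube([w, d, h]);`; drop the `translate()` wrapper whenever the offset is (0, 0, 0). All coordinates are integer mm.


translate([0, 0, 717]) cube([661, 979, 25]);
translate([31, 31, 0]) cube([80, 80, 717]);
translate([550, 31, 0]) cube([80, 80, 717]);
translate([31, 868, 0]) cube([80, 80, 717]);
translate([550, 868, 0]) cube([80, 80, 717]);
translate([111, 31, 610]) cube([439, 80, 107]);
translate([111, 868, 610]) cube([439, 80, 107]);
translate([31, 111, 610]) cube([80, 757, 107]);
translate([550, 111, 610]) cube([80, 757, 107]);


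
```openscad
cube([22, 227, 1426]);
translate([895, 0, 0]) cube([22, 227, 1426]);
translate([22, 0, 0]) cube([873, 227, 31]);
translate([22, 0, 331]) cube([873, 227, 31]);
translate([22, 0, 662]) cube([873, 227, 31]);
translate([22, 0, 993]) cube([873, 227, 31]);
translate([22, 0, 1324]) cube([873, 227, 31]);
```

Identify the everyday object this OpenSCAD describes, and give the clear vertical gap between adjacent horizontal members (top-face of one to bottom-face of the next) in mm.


A bookshelf. The clear shelf gap is 300 mm.

Two tall side panels with 5 horizontal boards between them — a bookshelf. The first two shelf undersides are at z = 0 and z = 331; with shelf thickness 31, the clear gap is 331 − 0 − 31 = 300 mm.


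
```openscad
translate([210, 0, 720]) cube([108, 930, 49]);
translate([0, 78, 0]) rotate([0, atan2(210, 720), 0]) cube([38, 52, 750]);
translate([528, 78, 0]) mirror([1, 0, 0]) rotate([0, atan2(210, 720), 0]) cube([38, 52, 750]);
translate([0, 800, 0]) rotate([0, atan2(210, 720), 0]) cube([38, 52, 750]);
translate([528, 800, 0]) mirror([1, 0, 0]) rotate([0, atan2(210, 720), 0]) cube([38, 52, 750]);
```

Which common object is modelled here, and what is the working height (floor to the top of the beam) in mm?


A sawhorse. The overall height is 769 mm.

A beam across two mirrored pairs of raked legs — a sawhorse. The beam's underside is at z = 720 (matching the legs' vertical rise in atan2(210, 720)) and the beam is 49 mm tall, so its top is at 720 + 49 = 769 mm. The raked legs top out at the beam's underside, so that is the highest point.


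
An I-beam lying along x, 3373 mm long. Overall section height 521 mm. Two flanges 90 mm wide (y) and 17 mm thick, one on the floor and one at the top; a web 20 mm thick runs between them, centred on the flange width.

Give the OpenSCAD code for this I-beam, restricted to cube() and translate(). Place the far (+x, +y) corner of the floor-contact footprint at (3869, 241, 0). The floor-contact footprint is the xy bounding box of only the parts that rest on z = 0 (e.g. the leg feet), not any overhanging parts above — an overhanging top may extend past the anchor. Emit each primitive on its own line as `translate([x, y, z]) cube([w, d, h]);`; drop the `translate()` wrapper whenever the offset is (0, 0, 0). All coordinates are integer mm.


translate([496, 151, 0]) cube([3373, 90, 17]);
translate([496, 186, 17]) cube([3373, 20, 487]);
translate([496, 151, 504]) cube([3373, 90, 17]);


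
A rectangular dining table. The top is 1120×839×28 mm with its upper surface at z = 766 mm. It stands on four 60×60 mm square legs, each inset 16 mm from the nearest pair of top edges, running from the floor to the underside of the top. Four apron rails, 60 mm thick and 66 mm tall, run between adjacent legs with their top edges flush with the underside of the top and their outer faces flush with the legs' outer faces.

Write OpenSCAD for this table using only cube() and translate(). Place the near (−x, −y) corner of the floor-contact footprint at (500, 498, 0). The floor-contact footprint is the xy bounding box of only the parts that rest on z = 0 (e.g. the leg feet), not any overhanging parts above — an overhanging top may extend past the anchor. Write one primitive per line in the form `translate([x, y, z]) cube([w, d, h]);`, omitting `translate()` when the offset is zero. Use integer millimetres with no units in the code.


translate([484, 482, 738]) cube([1120, 839, 28]);
translate([500, 498, 0]) cube([60, 60, 738]);
translate([1528, 498, 0]) cube([60, 60, 738]);
translate([500, 1245, 0]) cube([60, 60, 738]);
translate([1528, 1245, 0]) cube([60, 60, 738]);
translate([560, 498, 672]) cube([968, 60, 66]);
translate([560, 1245, 672]) cube([968, 60, 66]);
translate([500, 558, 672]) cube([60, 687, 66]);
translate([1528, 558, 672]) cube([60, 687, 66]);


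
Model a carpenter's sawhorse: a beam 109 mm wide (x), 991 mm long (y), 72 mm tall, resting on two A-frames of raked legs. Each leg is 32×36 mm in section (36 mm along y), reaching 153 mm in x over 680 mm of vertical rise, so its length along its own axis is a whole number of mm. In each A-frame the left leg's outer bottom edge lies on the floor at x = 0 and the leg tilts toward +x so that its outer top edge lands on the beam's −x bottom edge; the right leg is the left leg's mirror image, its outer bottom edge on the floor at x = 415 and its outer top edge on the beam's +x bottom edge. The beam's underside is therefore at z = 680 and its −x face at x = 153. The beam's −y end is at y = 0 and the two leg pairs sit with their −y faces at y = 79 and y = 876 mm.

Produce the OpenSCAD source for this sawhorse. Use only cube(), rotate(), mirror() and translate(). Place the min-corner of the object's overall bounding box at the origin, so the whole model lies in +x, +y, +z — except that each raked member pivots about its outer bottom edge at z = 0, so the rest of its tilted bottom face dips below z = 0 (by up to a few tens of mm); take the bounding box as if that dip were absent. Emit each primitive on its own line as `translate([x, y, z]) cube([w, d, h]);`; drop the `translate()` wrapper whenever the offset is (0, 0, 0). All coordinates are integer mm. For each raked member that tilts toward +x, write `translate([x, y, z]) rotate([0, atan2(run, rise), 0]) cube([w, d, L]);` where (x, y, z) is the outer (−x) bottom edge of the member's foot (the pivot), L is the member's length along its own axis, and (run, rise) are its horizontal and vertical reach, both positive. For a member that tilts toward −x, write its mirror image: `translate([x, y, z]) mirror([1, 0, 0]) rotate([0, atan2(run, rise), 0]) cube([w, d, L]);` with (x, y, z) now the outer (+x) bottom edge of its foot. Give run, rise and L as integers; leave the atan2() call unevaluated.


translate([153, 0, 680]) cube([109, 991, 72]);
translate([0, 79, 0]) rotate([0, atan2(153, 680), 0]) cube([32, 36, 697]);
translate([415, 79, 0]) mirror([1, 0, 0]) rotate([0, atan2(153, 680), 0]) cube([32, 36, 697]);
translate([0, 876, 0]) rotate([0, atan2(153, 680), 0]) cube([32, 36, 697]);
translate([415, 876, 0]) mirror([1, 0, 0]) rotate([0, atan2(153, 680), 0]) cube([32, 36, 697]);


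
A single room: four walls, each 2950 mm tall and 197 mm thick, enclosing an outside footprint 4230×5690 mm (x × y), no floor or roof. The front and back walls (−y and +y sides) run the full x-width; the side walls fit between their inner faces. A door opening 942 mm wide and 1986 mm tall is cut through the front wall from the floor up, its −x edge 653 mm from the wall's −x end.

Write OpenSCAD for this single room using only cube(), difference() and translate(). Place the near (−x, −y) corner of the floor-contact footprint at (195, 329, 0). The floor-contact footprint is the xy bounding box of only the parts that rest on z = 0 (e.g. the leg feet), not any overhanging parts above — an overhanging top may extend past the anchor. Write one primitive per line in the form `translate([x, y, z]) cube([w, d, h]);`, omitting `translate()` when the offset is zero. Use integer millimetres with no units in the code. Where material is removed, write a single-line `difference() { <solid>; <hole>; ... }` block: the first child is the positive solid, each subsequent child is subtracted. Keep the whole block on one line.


difference() { translate([195, 329, 0]) cube([4230, 197, 2950]); translate([848, 329, 0]) cube([942, 197, 1986]); }
translate([195, 5822, 0]) cube([4230, 197, 2950]);
translate([195, 526, 0]) cube([197, 5296, 2950]);
translate([4228, 526, 0]) cube([197, 5296, 2950]);


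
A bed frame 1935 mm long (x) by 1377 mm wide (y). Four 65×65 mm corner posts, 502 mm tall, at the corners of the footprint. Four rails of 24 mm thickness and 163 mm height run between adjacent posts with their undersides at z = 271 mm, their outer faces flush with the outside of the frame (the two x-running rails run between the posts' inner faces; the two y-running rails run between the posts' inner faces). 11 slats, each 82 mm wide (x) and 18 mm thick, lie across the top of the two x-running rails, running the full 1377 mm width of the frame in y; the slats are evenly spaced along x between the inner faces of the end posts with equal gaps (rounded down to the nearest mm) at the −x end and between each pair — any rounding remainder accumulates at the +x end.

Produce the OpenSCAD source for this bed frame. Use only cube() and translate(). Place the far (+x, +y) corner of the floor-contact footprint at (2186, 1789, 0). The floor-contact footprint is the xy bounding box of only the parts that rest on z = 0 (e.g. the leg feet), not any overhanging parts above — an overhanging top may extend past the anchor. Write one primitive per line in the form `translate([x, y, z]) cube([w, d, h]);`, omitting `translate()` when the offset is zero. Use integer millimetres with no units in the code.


// slat z = rail_z + rail_h = 271 + 163 = 434
// slat gap = ⌊(1805 − 11·82) / 12⌋ = 75
translate([251, 412, 0]) cube([65, 65, 502]);
translate([251, 1724, 0]) cube([65, 65, 502]);
translate([2121, 412, 0]) cube([65, 65, 502]);
translate([2121, 1724, 0]) cube([65, 65, 502]);
translate([316, 412, 271]) cube([1805, 24, 163]);
translate([316, 1765, 271]) cube([1805, 24, 163]);
translate([251, 477, 271]) cube([24, 1247, 163]);
translate([2162, 477, 271]) cube([24, 1247, 163]);
translate([391, 412, 434]) cube([82, 1377, 18]);
translate([548, 412, 434]) cube([82, 1377, 18]);
translate([705, 412, 434]) cube([82, 1377, 18]);
translate([862, 412, 434]) cube([82, 1377, 18]);
translate([1019, 412, 434]) cube([82, 1377, 18]);
translate([1176, 412, 434]) cube([82, 1377, 18]);
translate([1333, 412, 434]) cube([82, 1377, 18]);
translate([1490, 412, 434]) cube([82, 1377, 18]);
translate([1647, 412, 434]) cube([82, 1377, 18]);
translate([1804, 412, 434]) cube([82, 1377, 18]);
translate([1961, 412, 434]) cube([82, 1377, 18]);


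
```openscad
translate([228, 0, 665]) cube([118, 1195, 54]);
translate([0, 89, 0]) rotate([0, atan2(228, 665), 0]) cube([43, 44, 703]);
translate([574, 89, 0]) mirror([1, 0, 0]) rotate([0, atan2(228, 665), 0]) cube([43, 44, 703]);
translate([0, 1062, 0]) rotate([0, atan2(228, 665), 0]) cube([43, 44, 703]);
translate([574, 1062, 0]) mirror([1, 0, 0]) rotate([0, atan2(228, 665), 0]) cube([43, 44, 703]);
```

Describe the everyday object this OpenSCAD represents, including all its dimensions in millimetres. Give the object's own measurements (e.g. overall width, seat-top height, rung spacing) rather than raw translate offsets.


A sawhorse. A 118×1195×54 mm beam (x, y, z) sits on two A-frame leg pairs. Each pair is two raked legs of 43×44 mm section (44 mm along y) splaying symmetrically in x. Each leg rises 665 mm vertically over 228 mm of horizontal reach and is 703 mm long along its own axis. Every leg's outer bottom edge rests on the floor and its outer top edge meets a bottom edge of the beam — the left legs (tilting toward +x) meet the beam's −x bottom edge, the right legs (their mirror images, tilting toward −x) meet its +x bottom edge — so the leg tops tuck under the beam, the beam's underside is 665 mm above the floor, and the feet are 574 mm apart outside-to-outside with the beam centred between them. The two leg pairs are set in 89 mm from either end of the beam.
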